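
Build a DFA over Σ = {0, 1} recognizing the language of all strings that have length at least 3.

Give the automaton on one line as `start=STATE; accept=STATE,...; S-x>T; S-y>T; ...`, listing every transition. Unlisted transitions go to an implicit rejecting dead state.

We only need to distinguish lengths 0, 1, …, 3, and '>3'. Chain s0 → s1 → s2 → s3 → s4 on every symbol, with s4 looping. Accepting states: {s3, s4}.
With 5 states:
        0   1  
>  s0   s1  s1 
   s1   s2  s2 
   s2   s3  s3 
 * s3   s4  s4 
 * s4   s4  s4 
(> = start, * = accepting)

start=s0; accept=s3,s4; s0-0>s1; s0-1>s1; s1-0>s2; s1-1>s2; s2-0>s3; s2-1>s3; s3-0>s4; s3-1>s4; s4-0>s4; s4-1>s4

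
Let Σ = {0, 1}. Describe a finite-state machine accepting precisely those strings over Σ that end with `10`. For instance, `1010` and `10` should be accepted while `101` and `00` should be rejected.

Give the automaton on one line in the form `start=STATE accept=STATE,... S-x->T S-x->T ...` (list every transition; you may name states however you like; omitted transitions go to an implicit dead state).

start=S0 accept=S2 S0-0->S0 S0-1->S1 S1-0->S2 S1-1->S1 S2-0->S0 S2-1->S1

Let each state record the length of the longest suffix of the input read so far that is also a prefix of `10`. S1 means the last symbol is `1`; S2 means the last 2 symbols are `10`. Accept only at S2, where the string currently ends in `10`.
With 3 states:
        0   1  
>  S0   S0  S1 
   S1   S2  S1 
 * S2   S0  S1 
(> = start, * = accepting)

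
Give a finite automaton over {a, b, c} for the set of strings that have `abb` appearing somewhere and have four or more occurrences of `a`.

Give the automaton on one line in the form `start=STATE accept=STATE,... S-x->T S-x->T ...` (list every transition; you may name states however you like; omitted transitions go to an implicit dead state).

Handle the two conditions separately and then intersect. The first has 4 states tracking whether and how much of `abb` has been seen; the second has 6 states tracking the count of `a`s, saturating at 5. A product state is a pair (one from each), accepting exactly when both do.
With 21 states:
          a    b    c  
>  q0     q1   q0   q0 
   q1     q2   q3   q4 
   q2     q5   q6   q7 
   q3     q2   q8   q4 
   q4     q2   q4   q4 
   q5     q9  q10  q11 
   q6     q5  q12   q7 
   q7     q5   q7   q7 
   q8    q12   q8   q8 
   q9    q13  q14  q15 
   q10    q9  q16  q11 
   q11    q9  q11  q11 
   q12   q16  q12  q12 
   q13   q13  q17  q18 
   q14   q13  q19  q15 
   q15   q13  q15  q15 
   q16   q19  q16  q16 
   q17   q13  q20  q18 
   q18   q13  q18  q18 
 * q19   q20  q19  q19 
 * q20   q20  q20  q20 
(> = start, * = accepting)

start=q0 accept=q19,q20 q0-a->q1 q0-b->q0 q0-c->q0 q1-a->q2 q1-b->q3 q1-c->q4 q2-a->q5 q2-b->q6 q2-c->q7 q3-a->q2 q3-b->q8 q3-c->q4 q4-a->q2 q4-b->q4 q4-c->q4 q5-a->q9 q5-b->q10 q5-c->q11 q6-a->q5 q6-b->q12 q6-c->q7 q7-a->q5 q7-b->q7 q7-c->q7 q8-a->q12 q8-b->q8 q8-c->q8 q9-a->q13 q9-b->q14 q9-c->q15 q10-a->q9 q10-b->q16 q10-c->q11 q11-a->q9 q11-b->q11 q11-c->q11 q12-a->q16 q12-b->q12 q12-c->q12 q13-a->q13 q13-b->q17 q13-c->q18 q14-a->q13 q14-b->q19 q14-c->q15 q15-a->q13 q15-b->q15 q15-c->q15 q16-a->q19 q16-b->q16 q16-c->q16 q17-a->q13 q17-b->q20 q17-c->q18 q18-a->q13 q18-b->q18 q18-c->q18 q19-a->q20 q19-b->q19 q19-c->q19 q20-a->q20 q20-b->q20 q20-c->q20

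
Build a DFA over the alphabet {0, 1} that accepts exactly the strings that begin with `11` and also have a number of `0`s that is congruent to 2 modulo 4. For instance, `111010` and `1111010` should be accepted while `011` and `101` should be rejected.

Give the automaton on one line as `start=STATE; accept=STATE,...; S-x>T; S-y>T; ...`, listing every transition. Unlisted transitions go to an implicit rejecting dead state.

Run two small machines in parallel and take their product. The first has 4 states tracking whether the input so far still matches the prefix `11`; the second has 4 states tracking the count of `0`s modulo 4. A product state is a pair (one from each), accepting exactly when both do. After merging equivalent states the machine shrinks.
With 7 states:
       0  1 
>  A   B  C 
   B   B  B 
   C   B  D 
   D   E  D 
   E   F  E 
 * F   G  F 
   G   D  G 
(> = start, * = accepting)

start=A; accept=F; A-0>B; A-1>C; B-0>B; B-1>B; C-0>B; C-1>D; D-0>E; D-1>D; E-0>F; E-1>E; F-0>G; F-1>F; G-0>D; G-1>G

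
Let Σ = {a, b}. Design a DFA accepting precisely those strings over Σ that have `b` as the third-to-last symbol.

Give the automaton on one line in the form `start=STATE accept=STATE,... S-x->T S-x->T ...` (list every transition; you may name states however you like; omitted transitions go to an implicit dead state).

Because acceptance depends on a position counted from the end, the machine has to buffer the most recent 3 symbols. Make each state the string of the last up-to-3 symbols read; on input `x` shift the window left and append `x`. Accept when the buffered window has length 3 and begins with `b`.
          a    b  
>  q0     q1   q2 
   q1     q3   q4 
   q2     q5   q6 
   q3     q7   q8 
   q4     q9  q10 
   q5    q11  q12 
   q6    q13  q14 
   q7     q7   q8 
   q8     q9  q10 
   q9    q11  q12 
   q10   q13  q14 
 * q11    q7   q8 
 * q12    q9  q10 
 * q13   q11  q12 
 * q14   q13  q14 
(> = start, * = accepting)

start=q0 accept=q11,q12,q13,q14 q0-a->q1 q0-b->q2 q1-a->q3 q1-b->q4 q2-a->q5 q2-b->q6 q3-a->q7 q3-b->q8 q4-a->q9 q4-b->q10 q5-a->q11 q5-b->q12 q6-a->q13 q6-b->q14 q7-a->q7 q7-b->q8 q8-a->q9 q8-b->q10 q9-a->q11 q9-b->q12 q10-a->q13 q10-b->q14 q11-a->q7 q11-b->q8 q12-a->q9 q12-b->q10 q13-a->q11 q13-b->q12 q14-a->q13 q14-b->q14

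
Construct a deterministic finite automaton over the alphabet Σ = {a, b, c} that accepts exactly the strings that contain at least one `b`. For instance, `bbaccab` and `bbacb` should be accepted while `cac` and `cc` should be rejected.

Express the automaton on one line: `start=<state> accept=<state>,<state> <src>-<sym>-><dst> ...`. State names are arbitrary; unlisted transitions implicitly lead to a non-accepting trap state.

Count `b`s, saturating at 2: state q0 means no `b` yet, q1 means one `b` seen, q2 means more than one. Each `b` increments (capped at q2); other symbols loop. Accept from {q1, q2}.
With 3 states:
        a   b   c  
>  q0   q0  q1  q0 
 * q1   q1  q2  q1 
 * q2   q2  q2  q2 
(> = start, * = accepting)

start=q0 accept=q1,q2 q0-a->q0 q0-b->q1 q0-c->q0 q1-a->q1 q1-b->q2 q1-c->q1 q2-a->q2 q2-b->q2 q2-c->q2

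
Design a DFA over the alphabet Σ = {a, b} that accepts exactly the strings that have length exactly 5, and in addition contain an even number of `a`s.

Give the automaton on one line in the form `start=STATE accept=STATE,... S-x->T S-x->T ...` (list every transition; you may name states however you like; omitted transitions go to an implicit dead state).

start=S0 accept=S10 S0-a->S1 S0-b->S2 S1-a->S3 S1-b->S4 S2-a->S4 S2-b->S3 S3-a->S5 S3-b->S6 S4-a->S6 S4-b->S5 S5-a->S7 S5-b->S8 S6-a->S8 S6-b->S7 S7-a->S9 S7-b->S10 S8-a->S10 S8-b->S9 S9-a->S9 S9-b->S9 S10-a->S9 S10-b->S9

Run two small machines in parallel and take their product. One (7 states) tracks the input length, saturating at 6; the other (2 states) tracks the count of `a`s modulo 2. Each combined state is a pair, one component from each; accept when both components accept. Minimizing collapses redundant product states.
11 states suffice.
          a    b  
>  S0     S1   S2 
   S1     S3   S4 
   S2     S4   S3 
   S3     S5   S6 
   S4     S6   S5 
   S5     S7   S8 
   S6     S8   S7 
   S7     S9  S10 
   S8    S10   S9 
   S9     S9   S9 
 * S10    S9   S9 
(> = start, * = accepting)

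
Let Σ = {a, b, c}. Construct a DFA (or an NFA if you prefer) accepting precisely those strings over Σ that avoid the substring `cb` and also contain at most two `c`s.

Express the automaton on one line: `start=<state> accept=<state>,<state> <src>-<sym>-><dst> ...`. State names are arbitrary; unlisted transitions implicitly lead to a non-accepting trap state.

start=q0 accept=q0,q1,q2,q4,q5 q0-a->q0 q0-b->q0 q0-c->q1 q1-a->q2 q1-b->q3 q1-c->q4 q2-a->q2 q2-b->q2 q2-c->q4 q3-a->q3 q3-b->q3 q3-c->q3 q4-a->q5 q4-b->q3 q4-c->q3 q5-a->q5 q5-b->q5 q5-c->q3

Handle the two conditions separately and then intersect. The first has 3 states tracking partial matches of the forbidden pattern `cb`; the second has 4 states tracking the count of `c`s, saturating at 3. A product state is a pair (one from each), accepting exactly when both do. Equivalent product states are then merged.
With 6 states:
        a   b   c  
>* q0   q0  q0  q1 
 * q1   q2  q3  q4 
 * q2   q2  q2  q4 
   q3   q3  q3  q3 
 * q4   q5  q3  q3 
 * q5   q5  q5  q3 
(> = start, * = accepting)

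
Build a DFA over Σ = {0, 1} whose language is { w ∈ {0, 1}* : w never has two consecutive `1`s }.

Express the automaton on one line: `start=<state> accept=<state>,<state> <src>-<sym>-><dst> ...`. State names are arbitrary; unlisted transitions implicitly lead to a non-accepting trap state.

Track partial matches of the forbidden pattern `11`. State q2 is a dead state reached once `11` has occurred; every other state accepts. q0 means no part of `11` is currently matched.
3 states suffice.
        0   1  
>* q0   q0  q1 
 * q1   q0  q2 
   q2   q2  q2 
(> = start, * = accepting)

start=q0 accept=q0,q1 q0-0->q0 q0-1->q1 q1-0->q0 q1-1->q2 q2-0->q2 q2-1->q2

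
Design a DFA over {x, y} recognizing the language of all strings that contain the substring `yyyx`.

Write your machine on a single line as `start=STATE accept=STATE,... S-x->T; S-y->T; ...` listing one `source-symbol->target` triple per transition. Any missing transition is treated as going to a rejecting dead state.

start=S0; accept=S4; S0-x->S0; S0-y->S1; S1-x->S0; S1-y->S2; S2-x->S0; S2-y->S3; S3-x->S4; S3-y->S3; S4-x->S4; S4-y->S4

Track how much of `yyyx` has been matched so far: state S0 is no progress, S4 is the absorbing accept state reached once `yyyx` has occurred. Intermediate states record partial matches; on a mismatch, fall back to the longest reusable overlap.
A 5-state machine:
        x   y  
>  S0   S0  S1 
   S1   S0  S2 
   S2   S0  S3 
   S3   S4  S3 
 * S4   S4  S4 
(> = start, * = accepting)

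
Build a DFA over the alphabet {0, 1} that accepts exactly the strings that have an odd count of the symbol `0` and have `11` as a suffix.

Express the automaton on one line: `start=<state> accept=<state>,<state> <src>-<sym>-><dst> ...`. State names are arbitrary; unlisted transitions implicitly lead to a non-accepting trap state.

start=s0 accept=s3 s0-0->s1 s0-1->s0 s1-0->s0 s1-1->s2 s2-0->s0 s2-1->s3 s3-0->s0 s3-1->s3

Build one automaton per condition and run them in lockstep. The first has 2 states tracking the count of `0`s modulo 2; the second has 3 states tracking how much of the suffix `11` has currently been matched. A product state is a pair (one from each), accepting exactly when both do. Equivalent product states are then merged.
        0   1  
>  s0   s1  s0 
   s1   s0  s2 
   s2   s0  s3 
 * s3   s0  s3 
(> = start, * = accepting)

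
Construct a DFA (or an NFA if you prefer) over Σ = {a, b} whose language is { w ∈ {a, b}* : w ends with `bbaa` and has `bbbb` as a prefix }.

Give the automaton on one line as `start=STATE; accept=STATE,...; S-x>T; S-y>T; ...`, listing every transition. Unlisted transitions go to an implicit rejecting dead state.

start=q0; accept=q7; q0-a>q1; q0-b>q2; q1-a>q1; q1-b>q1; q2-a>q1; q2-b>q3; q3-a>q1; q3-b>q4; q4-a>q1; q4-b>q5; q5-a>q6; q5-b>q5; q6-a>q7; q6-b>q8; q7-a>q9; q7-b>q8; q8-a>q9; q8-b>q5; q9-a>q9; q9-b>q8

Build one automaton per condition and run them in lockstep. One (5 states) tracks how much of the suffix `bbaa` has currently been matched; the other (6 states) tracks whether the input so far still matches the prefix `bbbb`. Each combined state is a pair, one component from each; accept when both components accept. After merging equivalent states the machine shrinks.
        a   b  
>  q0   q1  q2 
   q1   q1  q1 
   q2   q1  q3 
   q3   q1  q4 
   q4   q1  q5 
   q5   q6  q5 
   q6   q7  q8 
 * q7   q9  q8 
   q8   q9  q5 
   q9   q9  q8 
(> = start, * = accepting)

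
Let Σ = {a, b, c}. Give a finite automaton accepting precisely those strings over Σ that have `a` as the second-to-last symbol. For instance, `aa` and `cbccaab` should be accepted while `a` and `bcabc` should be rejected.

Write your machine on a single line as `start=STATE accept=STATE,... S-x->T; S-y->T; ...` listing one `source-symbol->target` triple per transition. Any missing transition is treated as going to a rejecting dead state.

start=q0; accept=q4,q5,q6; q0-a->q1; q0-b->q2; q0-c->q3; q1-a->q4; q1-b->q5; q1-c->q6; q2-a->q7; q2-b->q8; q2-c->q9; q3-a->q10; q3-b->q11; q3-c->q12; q4-a->q4; q4-b->q5; q4-c->q6; q5-a->q7; q5-b->q8; q5-c->q9; q6-a->q10; q6-b->q11; q6-c->q12; q7-a->q4; q7-b->q5; q7-c->q6; q8-a->q7; q8-b->q8; q8-c->q9; q9-a->q10; q9-b->q11; q9-c->q12; q10-a->q4; q10-b->q5; q10-c->q6; q11-a->q7; q11-b->q8; q11-c->q9; q12-a->q10; q12-b->q11; q12-c->q12

A DFA must remember the last 2 symbols (since which symbol is second-to-last isn't known until the input ends). Use one state per possible window of the last ≤2 symbols; accept from those whose window starts with `a`.
13 states suffice.
          a    b    c  
>  q0     q1   q2   q3 
   q1     q4   q5   q6 
   q2     q7   q8   q9 
   q3    q10  q11  q12 
 * q4     q4   q5   q6 
 * q5     q7   q8   q9 
 * q6    q10  q11  q12 
   q7     q4   q5   q6 
   q8     q7   q8   q9 
   q9    q10  q11  q12 
   q10    q4   q5   q6 
   q11    q7   q8   q9 
   q12   q10  q11  q12 
(> = start, * = accepting)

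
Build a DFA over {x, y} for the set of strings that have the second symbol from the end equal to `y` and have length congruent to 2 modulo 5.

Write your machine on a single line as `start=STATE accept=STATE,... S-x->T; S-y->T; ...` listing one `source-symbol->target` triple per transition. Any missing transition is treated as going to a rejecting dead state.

start=q0; accept=q4; q0-x->q1; q0-y->q2; q1-x->q3; q1-y->q3; q2-x->q4; q2-y->q4; q3-x->q5; q3-y->q5; q4-x->q5; q4-y->q5; q5-x->q6; q5-y->q6; q6-x->q0; q6-y->q0

Build one automaton per condition and run them in lockstep. One (7 states) tracks the last 2 symbols read; the other (5 states) tracks the input length modulo 5. Each combined state is a pair, one component from each; accept when both components accept. Equivalent product states are then merged.
7 states suffice.
        x   y  
>  q0   q1  q2 
   q1   q3  q3 
   q2   q4  q4 
   q3   q5  q5 
 * q4   q5  q5 
   q5   q6  q6 
   q6   q0  q0 
(> = start, * = accepting)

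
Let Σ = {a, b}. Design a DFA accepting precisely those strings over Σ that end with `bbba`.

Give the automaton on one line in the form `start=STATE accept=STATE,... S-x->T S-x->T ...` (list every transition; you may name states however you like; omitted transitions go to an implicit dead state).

Let each state record the length of the longest suffix of the input read so far that is also a prefix of `bbba`. q1 means the last symbol is `b`; q2 means the last 2 symbols are `bb`; q3 means the last 3 symbols are `bbb`; q4 means the last 4 symbols are `bbba`. Accept only at q4, where the string currently ends in `bbba`.
        a   b  
>  q0   q0  q1 
   q1   q0  q2 
   q2   q0  q3 
   q3   q4  q3 
 * q4   q0  q1 
(> = start, * = accepting)

start=q0 accept=q4 q0-a->q0 q0-b->q1 q1-a->q0 q1-b->q2 q2-a->q0 q2-b->q3 q3-a->q4 q3-b->q3 q4-a->q0 q4-b->q1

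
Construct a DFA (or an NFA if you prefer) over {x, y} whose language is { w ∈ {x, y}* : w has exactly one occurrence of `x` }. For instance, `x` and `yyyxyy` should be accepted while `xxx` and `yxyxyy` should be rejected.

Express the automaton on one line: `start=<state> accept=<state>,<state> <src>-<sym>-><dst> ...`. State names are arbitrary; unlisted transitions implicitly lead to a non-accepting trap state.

start=A accept=B A-x->B A-y->A B-x->C B-y->B C-x->C C-y->C

Only the number of `x`s matters, and only up to 2. Make a chain A → B → C advanced by each `x` (with C absorbing); every other symbol self-loops. The accepting set is {B}.
       x  y 
>  A   B  A 
 * B   C  B 
   C   C  C 
(> = start, * = accepting)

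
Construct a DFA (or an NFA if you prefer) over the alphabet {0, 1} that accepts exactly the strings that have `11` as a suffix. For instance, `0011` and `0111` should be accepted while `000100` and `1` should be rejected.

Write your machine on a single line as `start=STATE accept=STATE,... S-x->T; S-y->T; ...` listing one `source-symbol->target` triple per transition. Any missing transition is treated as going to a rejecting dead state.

start=q0; accept=q2; q0-0->q0; q0-1->q1; q1-0->q0; q1-1->q2; q2-0->q0; q2-1->q2

Let each state record the length of the longest suffix of the input read so far that is also a prefix of `11`. q1 means the last symbol is `1`; q2 means the last 2 symbols are `11`. Accept only at q2, where the string currently ends in `11`.
A 3-state machine:
        0   1  
>  q0   q0  q1 
   q1   q0  q2 
 * q2   q0  q2 
(> = start, * = accepting)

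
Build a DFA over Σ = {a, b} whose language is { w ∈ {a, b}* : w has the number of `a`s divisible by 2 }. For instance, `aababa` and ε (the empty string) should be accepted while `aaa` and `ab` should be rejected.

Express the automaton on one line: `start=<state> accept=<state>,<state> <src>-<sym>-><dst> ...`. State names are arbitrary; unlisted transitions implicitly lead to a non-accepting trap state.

Keep the running count of `a`s modulo 2: each `a` advances along the cycle S0 → S1 → S0 while other symbols loop. Accept at S0.
A 2-state machine:
        a   b  
>* S0   S1  S0 
   S1   S0  S1 
(> = start, * = accepting)

start=S0 accept=S0 S0-a->S1 S0-b->S0 S1-a->S0 S1-b->S1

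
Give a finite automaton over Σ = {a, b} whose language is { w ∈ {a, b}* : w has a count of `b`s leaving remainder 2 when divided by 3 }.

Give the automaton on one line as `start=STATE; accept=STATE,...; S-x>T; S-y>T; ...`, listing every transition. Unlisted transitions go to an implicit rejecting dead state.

The only thing that matters is how many `b`s have appeared, reduced mod 3. Use one state per residue: s0 for 0, …, s2 for 2. Reading `b` moves to the next residue; anything else stays put. s2 is accepting.
With 3 states:
        a   b  
>  s0   s0  s1 
   s1   s1  s2 
 * s2   s2  s0 
(> = start, * = accepting)

start=s0; accept=s2; s0-a>s0; s0-b>s1; s1-a>s1; s1-b>s2; s2-a>s2; s2-b>s0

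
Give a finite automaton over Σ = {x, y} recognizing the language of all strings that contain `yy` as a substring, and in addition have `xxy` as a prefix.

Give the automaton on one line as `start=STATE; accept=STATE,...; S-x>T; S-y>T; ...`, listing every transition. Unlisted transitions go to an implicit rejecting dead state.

Handle the two conditions separately and then intersect. One (3 states) tracks whether and how much of `yy` has been seen; the other (5 states) tracks whether the input so far still matches the prefix `xxy`. Each combined state is a pair, one component from each; accept when both components accept.
9 states suffice.
        x   y  
>  q0   q1  q2 
   q1   q3  q2 
   q2   q4  q5 
   q3   q4  q6 
   q4   q4  q2 
   q5   q5  q5 
   q6   q7  q8 
   q7   q7  q6 
 * q8   q8  q8 
(> = start, * = accepting)

start=q0; accept=q8; q0-x>q1; q0-y>q2; q1-x>q3; q1-y>q2; q2-x>q4; q2-y>q5; q3-x>q4; q3-y>q6; q4-x>q4; q4-y>q2; q5-x>q5; q5-y>q5; q6-x>q7; q6-y>q8; q7-x>q7; q7-y>q6; q8-x>q8; q8-y>q8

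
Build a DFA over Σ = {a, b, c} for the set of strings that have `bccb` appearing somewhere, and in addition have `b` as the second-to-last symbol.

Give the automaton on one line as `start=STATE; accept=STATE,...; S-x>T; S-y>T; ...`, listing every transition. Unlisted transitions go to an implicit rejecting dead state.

Build one automaton per condition and run them in lockstep. The first has 5 states tracking whether and how much of `bccb` has been seen; the second has 13 states tracking the last 2 symbols read. A product state is a pair (one from each), accepting exactly when both do.
          a    b    c  
>  S0     S1   S2   S3 
   S1     S4   S5   S6 
   S2     S7   S8   S9 
   S3    S10  S11  S12 
   S4     S4   S5   S6 
   S5     S7   S8   S9 
   S6    S10  S11  S12 
   S7     S4   S5   S6 
   S8     S7   S8   S9 
   S9    S10  S11  S13 
   S10    S4   S5   S6 
   S11    S7   S8   S9 
   S12   S10  S11  S12 
   S13   S10  S14  S12 
   S14   S15  S16  S17 
 * S15   S18  S19  S20 
 * S16   S15  S16  S17 
 * S17   S21  S14  S22 
   S18   S18  S19  S20 
   S19   S15  S16  S17 
   S20   S21  S14  S22 
   S21   S18  S19  S20 
   S22   S21  S14  S22 
(> = start, * = accepting)

start=S0; accept=S15,S16,S17; S0-a>S1; S0-b>S2; S0-c>S3; S1-a>S4; S1-b>S5; S1-c>S6; S2-a>S7; S2-b>S8; S2-c>S9; S3-a>S10; S3-b>S11; S3-c>S12; S4-a>S4; S4-b>S5; S4-c>S6; S5-a>S7; S5-b>S8; S5-c>S9; S6-a>S10; S6-b>S11; S6-c>S12; S7-a>S4; S7-b>S5; S7-c>S6; S8-a>S7; S8-b>S8; S8-c>S9; S9-a>S10; S9-b>S11; S9-c>S13; S10-a>S4; S10-b>S5; S10-c>S6; S11-a>S7; S11-b>S8; S11-c>S9; S12-a>S10; S12-b>S11; S12-c>S12; S13-a>S10; S13-b>S14; S13-c>S12; S14-a>S15; S14-b>S16; S14-c>S17; S15-a>S18; S15-b>S19; S15-c>S20; S16-a>S15; S16-b>S16; S16-c>S17; S17-a>S21; S17-b>S14; S17-c>S22; S18-a>S18; S18-b>S19; S18-c>S20; S19-a>S15; S19-b>S16; S19-c>S17; S20-a>S21; S20-b>S14; S20-c>S22; S21-a>S18; S21-b>S19; S21-c>S20; S22-a>S21; S22-b>S14; S22-c>S22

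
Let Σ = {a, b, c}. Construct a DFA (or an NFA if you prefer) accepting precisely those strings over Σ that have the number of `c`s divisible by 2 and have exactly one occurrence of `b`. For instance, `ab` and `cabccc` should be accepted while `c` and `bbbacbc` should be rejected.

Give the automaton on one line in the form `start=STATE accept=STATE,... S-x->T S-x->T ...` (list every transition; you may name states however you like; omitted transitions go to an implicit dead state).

Handle the two conditions separately and then intersect. The first has 2 states tracking the count of `c`s modulo 2; the second has 3 states tracking the count of `b`s, saturating at 2. A product state is a pair (one from each), accepting exactly when both do.
        a   b   c  
>  q0   q0  q1  q2 
 * q1   q1  q3  q4 
   q2   q2  q4  q0 
   q3   q3  q3  q5 
   q4   q4  q5  q1 
   q5   q5  q5  q3 
(> = start, * = accepting)

start=q0 accept=q1 q0-a->q0 q0-b->q1 q0-c->q2 q1-a->q1 q1-b->q3 q1-c->q4 q2-a->q2 q2-b->q4 q2-c->q0 q3-a->q3 q3-b->q3 q3-c->q5 q4-a->q4 q4-b->q5 q4-c->q1 q5-a->q5 q5-b->q5 q5-c->q3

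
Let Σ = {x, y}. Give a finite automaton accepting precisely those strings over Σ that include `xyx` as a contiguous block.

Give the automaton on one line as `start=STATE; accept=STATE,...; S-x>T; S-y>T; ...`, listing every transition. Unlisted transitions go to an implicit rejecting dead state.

States S0..S2 record the length of the longest prefix of `xyx` that matches the current input suffix. Reaching S3 means `xyx` has been seen, and we stay there forever. Accept from S3.
A 4-state machine:
        x   y  
>  S0   S1  S0 
   S1   S1  S2 
   S2   S3  S0 
 * S3   S3  S3 
(> = start, * = accepting)

start=S0; accept=S3; S0-x>S1; S0-y>S0; S1-x>S1; S1-y>S2; S2-x>S3; S2-y>S0; S3-x>S3; S3-y>S3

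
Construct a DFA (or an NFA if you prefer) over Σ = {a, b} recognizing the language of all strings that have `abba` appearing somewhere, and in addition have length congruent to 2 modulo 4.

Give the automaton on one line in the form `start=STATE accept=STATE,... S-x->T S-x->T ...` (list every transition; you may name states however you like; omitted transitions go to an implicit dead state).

Build one automaton per condition and run them in lockstep. The first has 5 states tracking whether and how much of `abba` has been seen; the second has 4 states tracking the input length modulo 4. A product state is a pair (one from each), accepting exactly when both do.
A 20-state machine:
          a    b  
>  S0     S1   S2 
   S1     S3   S4 
   S2     S3   S5 
   S3     S6   S7 
   S4     S6   S8 
   S5     S6   S9 
   S6    S10  S11 
   S7    S10  S12 
   S8    S13   S0 
   S9    S10   S0 
   S10    S1  S14 
   S11    S1  S15 
   S12   S16   S2 
   S13   S16  S16 
   S14    S3  S17 
   S15   S18   S5 
   S16   S18  S18 
   S17   S19   S9 
 * S18   S19  S19 
   S19   S13  S13 
(> = start, * = accepting)

start=S0 accept=S18 S0-a->S1 S0-b->S2 S1-a->S3 S1-b->S4 S2-a->S3 S2-b->S5 S3-a->S6 S3-b->S7 S4-a->S6 S4-b->S8 S5-a->S6 S5-b->S9 S6-a->S10 S6-b->S11 S7-a->S10 S7-b->S12 S8-a->S13 S8-b->S0 S9-a->S10 S9-b->S0 S10-a->S1 S10-b->S14 S11-a->S1 S11-b->S15 S12-a->S16 S12-b->S2 S13-a->S16 S13-b->S16 S14-a->S3 S14-b->S17 S15-a->S18 S15-b->S5 S16-a->S18 S16-b->S18 S17-a->S19 S17-b->S9 S18-a->S19 S18-b->S19 S19-a->S13 S19-b->S13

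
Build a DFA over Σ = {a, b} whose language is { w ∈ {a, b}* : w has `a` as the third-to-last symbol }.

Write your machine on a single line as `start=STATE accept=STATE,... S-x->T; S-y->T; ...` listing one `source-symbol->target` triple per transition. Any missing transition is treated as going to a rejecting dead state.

Because acceptance depends on a position counted from the end, the machine has to buffer the most recent 3 symbols. Make each state the string of the last up-to-3 symbols read; on input `x` shift the window left and append `x`. Accept when the buffered window has length 3 and begins with `a`.
A 15-state machine:
          a    b  
>  q0     q1   q2 
   q1     q3   q4 
   q2     q5   q6 
   q3     q7   q8 
   q4     q9  q10 
   q5    q11  q12 
   q6    q13  q14 
 * q7     q7   q8 
 * q8     q9  q10 
 * q9    q11  q12 
 * q10   q13  q14 
   q11    q7   q8 
   q12    q9  q10 
   q13   q11  q12 
   q14   q13  q14 
(> = start, * = accepting)

start=q0; accept=q7,q8,q9,q10; q0-a->q1; q0-b->q2; q1-a->q3; q1-b->q4; q2-a->q5; q2-b->q6; q3-a->q7; q3-b->q8; q4-a->q9; q4-b->q10; q5-a->q11; q5-b->q12; q6-a->q13; q6-b->q14; q7-a->q7; q7-b->q8; q8-a->q9; q8-b->q10; q9-a->q11; q9-b->q12; q10-a->q13; q10-b->q14; q11-a->q7; q11-b->q8; q12-a->q9; q12-b->q10; q13-a->q11; q13-b->q12; q14-a->q13; q14-b->q14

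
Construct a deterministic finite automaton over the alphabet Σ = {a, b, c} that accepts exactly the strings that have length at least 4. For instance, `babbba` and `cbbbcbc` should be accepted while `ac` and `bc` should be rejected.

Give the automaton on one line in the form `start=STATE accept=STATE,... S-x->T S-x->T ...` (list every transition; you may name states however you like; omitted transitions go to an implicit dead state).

Count input length up to 5: every symbol moves from s0 toward s5, which means 'more than 4' and absorbs. Accept from {s4, s5}.
A 6-state machine:
        a   b   c  
>  s0   s1  s1  s1 
   s1   s2  s2  s2 
   s2   s3  s3  s3 
   s3   s4  s4  s4 
 * s4   s5  s5  s5 
 * s5   s5  s5  s5 
(> = start, * = accepting)

start=s0 accept=s4,s5 s0-a->s1 s0-b->s1 s0-c->s1 s1-a->s2 s1-b->s2 s1-c->s2 s2-a->s3 s2-b->s3 s2-c->s3 s3-a->s4 s3-b->s4 s3-c->s4 s4-a->s5 s4-b->s5 s4-c->s5 s5-a->s5 s5-b->s5 s5-c->s5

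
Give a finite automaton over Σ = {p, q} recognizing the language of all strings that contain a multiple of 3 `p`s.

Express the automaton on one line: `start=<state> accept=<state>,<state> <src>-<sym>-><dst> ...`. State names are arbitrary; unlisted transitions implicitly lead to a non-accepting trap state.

The only thing that matters is how many `p`s have appeared, reduced mod 3. Use one state per residue: A for 0, …, C for 2. Reading `p` moves to the next residue; anything else stays put. A is accepting.
With 3 states:
       p  q 
>* A   B  A 
   B   C  B 
   C   A  C 
(> = start, * = accepting)

start=A accept=A A-p->B A-q->A B-p->C B-q->B C-p->A C-q->C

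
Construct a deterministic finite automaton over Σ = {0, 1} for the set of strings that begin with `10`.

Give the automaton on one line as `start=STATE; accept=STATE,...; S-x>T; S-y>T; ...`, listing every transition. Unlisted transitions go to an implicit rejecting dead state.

Check the first 2 symbols one by one: S0 through S1 record how many have matched `10` so far; any wrong symbol goes to the dead state S3. After all 2 match we enter the accepting sink S2.
A 4-state machine:
        0   1  
>  S0   S3  S1 
   S1   S2  S3 
 * S2   S2  S2 
   S3   S3  S3 
(> = start, * = accepting)

start=S0; accept=S2; S0-0>S3; S0-1>S1; S1-0>S2; S1-1>S3; S2-0>S2; S2-1>S2; S3-0>S3; S3-1>S3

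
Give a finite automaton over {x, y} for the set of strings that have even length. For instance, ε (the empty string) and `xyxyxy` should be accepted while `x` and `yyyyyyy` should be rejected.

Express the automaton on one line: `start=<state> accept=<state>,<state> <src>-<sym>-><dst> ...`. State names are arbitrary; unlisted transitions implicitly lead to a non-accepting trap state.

Only the length mod 2 matters, so use a 2-cycle: from any state, every input symbol moves to the next state, wrapping S1 back to S0. Mark S0 accepting.
A 2-state machine:
        x   y  
>* S0   S1  S1 
   S1   S0  S0 
(> = start, * = accepting)

start=S0 accept=S0 S0-x->S1 S0-y->S1 S1-x->S0 S1-y->S0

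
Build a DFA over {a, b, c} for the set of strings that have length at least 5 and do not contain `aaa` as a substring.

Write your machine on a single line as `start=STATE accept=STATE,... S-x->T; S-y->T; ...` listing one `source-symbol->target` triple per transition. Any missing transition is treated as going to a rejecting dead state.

start=s0; accept=s13,s14,s15; s0-a->s1; s0-b->s2; s0-c->s2; s1-a->s3; s1-b->s4; s1-c->s4; s2-a->s5; s2-b->s4; s2-c->s4; s3-a->s6; s3-b->s7; s3-c->s7; s4-a->s8; s4-b->s7; s4-c->s7; s5-a->s9; s5-b->s7; s5-c->s7; s6-a->s6; s6-b->s6; s6-c->s6; s7-a->s10; s7-b->s11; s7-c->s11; s8-a->s12; s8-b->s11; s8-c->s11; s9-a->s6; s9-b->s11; s9-c->s11; s10-a->s13; s10-b->s14; s10-c->s14; s11-a->s15; s11-b->s14; s11-c->s14; s12-a->s6; s12-b->s14; s12-c->s14; s13-a->s6; s13-b->s14; s13-c->s14; s14-a->s15; s14-b->s14; s14-c->s14; s15-a->s13; s15-b->s14; s15-c->s14

Run two small machines in parallel and take their product. One (7 states) tracks the input length, saturating at 6; the other (4 states) tracks partial matches of the forbidden pattern `aaa`. Each combined state is a pair, one component from each; accept when both components accept. Equivalent product states are then merged.
A 16-state machine:
          a    b    c  
>  s0     s1   s2   s2 
   s1     s3   s4   s4 
   s2     s5   s4   s4 
   s3     s6   s7   s7 
   s4     s8   s7   s7 
   s5     s9   s7   s7 
   s6     s6   s6   s6 
   s7    s10  s11  s11 
   s8    s12  s11  s11 
   s9     s6  s11  s11 
   s10   s13  s14  s14 
   s11   s15  s14  s14 
   s12    s6  s14  s14 
 * s13    s6  s14  s14 
 * s14   s15  s14  s14 
 * s15   s13  s14  s14 
(> = start, * = accepting)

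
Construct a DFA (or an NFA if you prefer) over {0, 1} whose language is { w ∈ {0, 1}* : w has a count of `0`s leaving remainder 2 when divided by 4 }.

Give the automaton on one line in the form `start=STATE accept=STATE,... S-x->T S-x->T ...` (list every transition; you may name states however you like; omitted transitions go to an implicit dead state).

The only thing that matters is how many `0`s have appeared, reduced mod 4. Use one state per residue: q0 for 0, …, q3 for 3. Reading `0` moves to the next residue; anything else stays put. q2 is accepting.
4 states suffice.
        0   1  
>  q0   q1  q0 
   q1   q2  q1 
 * q2   q3  q2 
   q3   q0  q3 
(> = start, * = accepting)

start=q0 accept=q2 q0-0->q1 q0-1->q0 q1-0->q2 q1-1->q1 q2-0->q3 q2-1->q2 q3-0->q0 q3-1->q3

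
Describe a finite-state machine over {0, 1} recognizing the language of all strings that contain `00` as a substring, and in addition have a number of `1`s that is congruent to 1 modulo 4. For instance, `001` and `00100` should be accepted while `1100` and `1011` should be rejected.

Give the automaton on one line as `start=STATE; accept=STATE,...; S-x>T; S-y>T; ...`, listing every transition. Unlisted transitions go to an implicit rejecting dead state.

Run two small machines in parallel and take their product. The first has 3 states tracking whether and how much of `00` has been seen; the second has 4 states tracking the count of `1`s modulo 4. A product state is a pair (one from each), accepting exactly when both do.
12 states suffice.
       0  1 
>  A   B  C 
   B   D  C 
   C   E  F 
   D   D  G 
   E   G  F 
   F   H  I 
 * G   G  J 
   H   J  I 
   I   K  A 
   J   J  L 
   K   L  A 
   L   L  D 
(> = start, * = accepting)

start=A; accept=G; A-0>B; A-1>C; B-0>D; B-1>C; C-0>E; C-1>F; D-0>D; D-1>G; E-0>G; E-1>F; F-0>H; F-1>I; G-0>G; G-1>J; H-0>J; H-1>I; I-0>K; I-1>A; J-0>J; J-1>L; K-0>L; K-1>A; L-0>L; L-1>D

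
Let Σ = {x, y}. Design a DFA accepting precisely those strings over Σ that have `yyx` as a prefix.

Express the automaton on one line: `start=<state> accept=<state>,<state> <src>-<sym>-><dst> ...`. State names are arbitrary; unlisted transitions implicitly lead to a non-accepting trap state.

start=q0 accept=q3 q0-x->q4 q0-y->q1 q1-x->q4 q1-y->q2 q2-x->q3 q2-y->q4 q3-x->q3 q3-y->q3 q4-x->q4 q4-y->q4

Walk along `yyx` while the input agrees: from q0 take `y` to q1, and so on. Any deviation drops to the rejecting sink q4. Once q3 is reached the prefix is confirmed and every continuation is accepted.
5 states suffice.
        x   y  
>  q0   q4  q1 
   q1   q4  q2 
   q2   q3  q4 
 * q3   q3  q3 
   q4   q4  q4 
(> = start, * = accepting)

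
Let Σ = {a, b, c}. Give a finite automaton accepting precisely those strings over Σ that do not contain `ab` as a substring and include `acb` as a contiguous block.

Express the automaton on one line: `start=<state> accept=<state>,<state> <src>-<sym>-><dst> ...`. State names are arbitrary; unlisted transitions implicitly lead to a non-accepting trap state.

start=s0 accept=s4,s5 s0-a->s1 s0-b->s0 s0-c->s0 s1-a->s1 s1-b->s2 s1-c->s3 s2-a->s2 s2-b->s2 s2-c->s2 s3-a->s1 s3-b->s4 s3-c->s0 s4-a->s5 s4-b->s4 s4-c->s4 s5-a->s5 s5-b->s2 s5-c->s4

Run two small machines in parallel and take their product. The first has 3 states tracking partial matches of the forbidden pattern `ab`; the second has 4 states tracking whether and how much of `acb` has been seen. A product state is a pair (one from each), accepting exactly when both do. Equivalent product states are then merged.
        a   b   c  
>  s0   s1  s0  s0 
   s1   s1  s2  s3 
   s2   s2  s2  s2 
   s3   s1  s4  s0 
 * s4   s5  s4  s4 
 * s5   s5  s2  s4 
(> = start, * = accepting)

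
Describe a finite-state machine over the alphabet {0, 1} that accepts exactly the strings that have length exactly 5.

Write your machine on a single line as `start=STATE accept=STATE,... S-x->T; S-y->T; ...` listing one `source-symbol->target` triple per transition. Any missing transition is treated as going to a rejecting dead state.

start=S0; accept=S5; S0-0->S1; S0-1->S1; S1-0->S2; S1-1->S2; S2-0->S3; S2-1->S3; S3-0->S4; S3-1->S4; S4-0->S5; S4-1->S5; S5-0->S6; S5-1->S6; S6-0->S6; S6-1->S6

We only need to distinguish lengths 0, 1, …, 5, and '>5'. Chain S0 → S1 → S2 → S3 → S4 → S5 → S6 on every symbol, with S6 looping. Accepting states: {S5}.
        0   1  
>  S0   S1  S1 
   S1   S2  S2 
   S2   S3  S3 
   S3   S4  S4 
   S4   S5  S5 
 * S5   S6  S6 
   S6   S6  S6 
(> = start, * = accepting)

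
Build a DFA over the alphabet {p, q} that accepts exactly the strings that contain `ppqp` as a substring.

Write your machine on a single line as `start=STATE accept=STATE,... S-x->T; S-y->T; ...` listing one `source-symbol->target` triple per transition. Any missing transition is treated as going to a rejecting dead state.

start=s0; accept=s4; s0-p->s1; s0-q->s0; s1-p->s2; s1-q->s0; s2-p->s2; s2-q->s3; s3-p->s4; s3-q->s0; s4-p->s4; s4-q->s4

Track how much of `ppqp` has been matched so far: state s0 is no progress, s4 is the absorbing accept state reached once `ppqp` has occurred. Intermediate states record partial matches; on a mismatch, fall back to the longest reusable overlap.
A 5-state machine:
        p   q  
>  s0   s1  s0 
   s1   s2  s0 
   s2   s2  s3 
   s3   s4  s0 
 * s4   s4  s4 
(> = start, * = accepting)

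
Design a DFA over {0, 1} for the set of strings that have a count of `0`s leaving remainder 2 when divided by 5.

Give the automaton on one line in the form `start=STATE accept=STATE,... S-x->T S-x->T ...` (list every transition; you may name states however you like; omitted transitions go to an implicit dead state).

start=s0 accept=s2 s0-0->s1 s0-1->s0 s1-0->s2 s1-1->s1 s2-0->s3 s2-1->s2 s3-0->s4 s3-1->s3 s4-0->s0 s4-1->s4

The only thing that matters is how many `0`s have appeared, reduced mod 5. Use one state per residue: s0 for 0, …, s4 for 4. Reading `0` moves to the next residue; anything else stays put. s2 is accepting.
With 5 states:
        0   1  
>  s0   s1  s0 
   s1   s2  s1 
 * s2   s3  s2 
   s3   s4  s3 
   s4   s0  s4 
(> = start, * = accepting)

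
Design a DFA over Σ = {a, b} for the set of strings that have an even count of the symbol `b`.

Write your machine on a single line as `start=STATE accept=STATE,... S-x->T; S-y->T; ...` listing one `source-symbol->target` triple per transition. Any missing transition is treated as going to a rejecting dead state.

The only thing that matters is how many `b`s have appeared, reduced mod 2. Use one state per residue: q0 for 0, …, q1 for 1. Reading `b` moves to the next residue; anything else stays put. q0 is accepting.
With 2 states:
        a   b  
>* q0   q0  q1 
   q1   q1  q0 
(> = start, * = accepting)

start=q0; accept=q0; q0-a->q0; q0-b->q1; q1-a->q1; q1-b->q0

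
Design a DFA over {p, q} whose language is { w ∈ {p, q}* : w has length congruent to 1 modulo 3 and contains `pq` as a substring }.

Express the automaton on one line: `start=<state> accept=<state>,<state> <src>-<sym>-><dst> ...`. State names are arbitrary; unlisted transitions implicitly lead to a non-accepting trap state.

start=A accept=I A-p->B A-q->C B-p->D B-q->E C-p->D C-q->F D-p->G D-q->H E-p->H E-q->H F-p->G F-q->A G-p->B G-q->I H-p->I H-q->I I-p->E I-q->E

Run two small machines in parallel and take their product. The first has 3 states tracking the input length modulo 3; the second has 3 states tracking whether and how much of `pq` has been seen. A product state is a pair (one from each), accepting exactly when both do.
9 states suffice.
       p  q 
>  A   B  C 
   B   D  E 
   C   D  F 
   D   G  H 
   E   H  H 
   F   G  A 
   G   B  I 
   H   I  I 
 * I   E  E 
(> = start, * = accepting)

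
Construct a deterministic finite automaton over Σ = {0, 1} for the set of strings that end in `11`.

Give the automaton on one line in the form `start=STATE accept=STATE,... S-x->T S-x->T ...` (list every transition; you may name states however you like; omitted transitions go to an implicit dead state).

Remember how much of `11` the current input suffix matches. State s0 means no match yet; s1 means the last symbol is `1`; s2 means the last 2 symbols are `11`. Only s2 accepts. On a mismatch, fall back to the longest proper suffix that is still a prefix of `11`.
With 3 states:
        0   1  
>  s0   s0  s1 
   s1   s0  s2 
 * s2   s0  s2 
(> = start, * = accepting)

start=s0 accept=s2 s0-0->s0 s0-1->s1 s1-0->s0 s1-1->s2 s2-0->s0 s2-1->s2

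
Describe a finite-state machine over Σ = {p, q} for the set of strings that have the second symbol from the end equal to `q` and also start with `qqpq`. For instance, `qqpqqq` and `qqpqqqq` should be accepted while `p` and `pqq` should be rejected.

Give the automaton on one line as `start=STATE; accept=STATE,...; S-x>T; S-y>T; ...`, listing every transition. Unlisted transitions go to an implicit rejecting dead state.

Run two small machines in parallel and take their product. One (7 states) tracks the last 2 symbols read; the other (6 states) tracks whether the input so far still matches the prefix `qqpq`. Each combined state is a pair, one component from each; accept when both components accept. Equivalent product states are then merged.
       p  q 
>  A   B  C 
   B   B  B 
   C   B  D 
   D   E  B 
   E   B  F 
   F   G  H 
 * G   I  F 
 * H   G  H 
   I   I  F 
(> = start, * = accepting)

start=A; accept=G,H; A-p>B; A-q>C; B-p>B; B-q>B; C-p>B; C-q>D; D-p>E; D-q>B; E-p>B; E-q>F; F-p>G; F-q>H; G-p>I; G-q>F; H-p>G; H-q>H; I-p>I; I-q>F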